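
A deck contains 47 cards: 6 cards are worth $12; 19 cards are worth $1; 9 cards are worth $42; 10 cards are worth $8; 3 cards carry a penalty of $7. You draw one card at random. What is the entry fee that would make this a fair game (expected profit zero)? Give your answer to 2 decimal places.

$11.23

E[payout] = (6/47)·12 + (19/47)·1 + (9/47)·42 + (10/47)·8 + (3/47)·(-7) = 528/47
Fair fee = E[payout] = 528/47 ≈ $11.23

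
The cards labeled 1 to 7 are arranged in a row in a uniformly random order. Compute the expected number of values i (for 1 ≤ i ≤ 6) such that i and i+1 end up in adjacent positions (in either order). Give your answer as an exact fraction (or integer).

For each i ∈ {1,…,6}, let Xᵢ = 1 if i and i+1 are adjacent. P(Xᵢ=1) = 2·(7−1)!/7! = 2/7.
By linearity, E[ΣXᵢ] = (6)·(2/7) = 12/7.

12/7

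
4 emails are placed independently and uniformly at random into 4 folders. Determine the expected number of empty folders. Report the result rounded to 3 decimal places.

1.266

Let Xⱼ=1 if folder j is empty. P(Xⱼ=1) = ((4-1)/4)^4 = 81/256.
By linearity, E[#empty] = 4·81/256 = 81/64.
≈ 1.266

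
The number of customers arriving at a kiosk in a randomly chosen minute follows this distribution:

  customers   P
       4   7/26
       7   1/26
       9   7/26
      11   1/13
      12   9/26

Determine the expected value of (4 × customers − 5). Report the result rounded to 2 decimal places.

E[4x-5] = (7/26)·11 + (1/26)·23 + (7/26)·31 + (1/13)·39 + (9/26)·43
     = 391/13 ≈ 30.08

30.08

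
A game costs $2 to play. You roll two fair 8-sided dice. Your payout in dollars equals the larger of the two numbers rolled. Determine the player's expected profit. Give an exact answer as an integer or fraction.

61/16 dollars

Distribution of the larger of the two numbers rolled: 1 w.p. 1/64, 2 w.p. 3/64, 3 w.p. 5/64, 4 w.p. 7/64, 5 w.p. 9/64, 6 w.p. 11/64, …
E[payout] = (1/64)·1 + (3/64)·2 + (5/64)·3 + (7/64)·4 + (9/64)·5 + (11/64)·6 + (13/64)·7 + (15/64)·8 = 93/16
Expected profit = 93/16 − 2 = 61/16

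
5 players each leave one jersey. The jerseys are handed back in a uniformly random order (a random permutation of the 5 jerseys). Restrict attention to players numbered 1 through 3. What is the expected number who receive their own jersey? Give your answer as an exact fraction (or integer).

3/5

Let Xᵢ = 1 if person i gets their own jersey. For each i, P(Xᵢ=1) = 1/5.
By linearity of expectation, E[X₁+…+X_3] = 3·(1/5) = 3/5.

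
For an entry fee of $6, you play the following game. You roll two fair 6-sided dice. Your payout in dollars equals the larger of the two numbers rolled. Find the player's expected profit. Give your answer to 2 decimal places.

Distribution of the larger of the two numbers rolled: 1 w.p. 1/36, 2 w.p. 1/12, 3 w.p. 5/36, 4 w.p. 7/36, 5 w.p. 1/4, 6 w.p. 11/36
E[payout] = (1/36)·1 + (1/12)·2 + (5/36)·3 + (7/36)·4 + (1/4)·5 + (11/36)·6 = 161/36
Expected profit = 161/36 − 6 = -55/36 ≈ -$1.53

-$1.53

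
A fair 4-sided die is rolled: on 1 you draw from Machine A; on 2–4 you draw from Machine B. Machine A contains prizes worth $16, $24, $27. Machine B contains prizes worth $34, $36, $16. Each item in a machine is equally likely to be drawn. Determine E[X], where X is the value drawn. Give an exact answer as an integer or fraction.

325/12 dollars

E[X | Machine A] = (16 + 24 + 27)/3 = 67/3
E[X | Machine B] = (34 + 36 + 16)/3 = 86/3
E[X] = (1/4)·67/3 + (3/4)·86/3 = 325/12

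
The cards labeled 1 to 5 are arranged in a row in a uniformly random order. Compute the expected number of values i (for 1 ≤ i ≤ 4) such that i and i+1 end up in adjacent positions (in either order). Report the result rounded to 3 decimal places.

For each i ∈ {1,…,4}, let Xᵢ = 1 if i and i+1 are adjacent. P(Xᵢ=1) = 2·(5−1)!/5! = 2/5.
By linearity, E[ΣXᵢ] = (4)·(2/5) = 8/5.
≈ 1.600

1.600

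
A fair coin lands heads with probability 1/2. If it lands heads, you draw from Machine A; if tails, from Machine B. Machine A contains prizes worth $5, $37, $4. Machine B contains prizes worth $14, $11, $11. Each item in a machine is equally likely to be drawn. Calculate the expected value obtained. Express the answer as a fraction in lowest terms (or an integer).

41/3 dollars

E[X | Machine A] = (5 + 37 + 4)/3 = 46/3
E[X | Machine B] = (14 + 11 + 11)/3 = 12
E[X] = (1/2)·46/3 + (1/2)·12 = 41/3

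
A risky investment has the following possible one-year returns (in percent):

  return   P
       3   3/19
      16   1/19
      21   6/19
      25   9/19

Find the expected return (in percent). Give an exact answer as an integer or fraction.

E[X] = (3/19)·3 + (1/19)·16 + (6/19)·21 + (9/19)·25
     = 376/19

376/19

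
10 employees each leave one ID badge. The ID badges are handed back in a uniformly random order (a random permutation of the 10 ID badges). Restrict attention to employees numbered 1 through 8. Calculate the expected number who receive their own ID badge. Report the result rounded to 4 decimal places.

0.8000

Let Xᵢ = 1 if person i gets their own ID badge. For each i, P(Xᵢ=1) = 1/10.
By linearity of expectation, E[X₁+…+X_8] = 8·(1/10) = 4/5.
≈ 0.8000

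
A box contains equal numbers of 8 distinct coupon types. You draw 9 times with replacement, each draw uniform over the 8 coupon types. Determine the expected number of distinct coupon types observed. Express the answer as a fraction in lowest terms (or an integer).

Let Xⱼ=1 if type j appears at least once. P(Xⱼ=1) = 1 − ((8−1)/8)^9 = 93864121/134217728.
E[#distinct] = 8·93864121/134217728 = 93864121/16777216.

93864121/16777216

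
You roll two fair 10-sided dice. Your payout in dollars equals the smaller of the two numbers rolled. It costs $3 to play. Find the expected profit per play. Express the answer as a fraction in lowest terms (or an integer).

17/20 dollars

Distribution of the smaller of the two numbers rolled: 1 w.p. 19/100, 2 w.p. 17/100, 3 w.p. 3/20, 4 w.p. 13/100, 5 w.p. 11/100, 6 w.p. 9/100, …
E[payout] = (19/100)·1 + (17/100)·2 + (3/20)·3 + (13/100)·4 + (11/100)·5 + (9/100)·6 + (7/100)·7 + (1/20)·8 + (3/100)·9 + (1/100)·10 = 77/20
Expected profit = 77/20 − 3 = 17/20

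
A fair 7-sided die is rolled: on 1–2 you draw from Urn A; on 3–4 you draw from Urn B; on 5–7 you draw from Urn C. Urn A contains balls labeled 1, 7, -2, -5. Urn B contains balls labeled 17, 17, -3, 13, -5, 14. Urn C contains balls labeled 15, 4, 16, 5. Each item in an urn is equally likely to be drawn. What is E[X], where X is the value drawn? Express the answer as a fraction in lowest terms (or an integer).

E[X | Urn A] = (1 + 7 − 2 − 5)/4 = 1/4
E[X | Urn B] = (17 + 17 − 3 + 13 − 5 + 14)/6 = 53/6
E[X | Urn C] = (15 + 4 + 16 + 5)/4 = 10
E[X] = (2/7)·1/4 + (2/7)·53/6 + (3/7)·10 = 289/42

289/42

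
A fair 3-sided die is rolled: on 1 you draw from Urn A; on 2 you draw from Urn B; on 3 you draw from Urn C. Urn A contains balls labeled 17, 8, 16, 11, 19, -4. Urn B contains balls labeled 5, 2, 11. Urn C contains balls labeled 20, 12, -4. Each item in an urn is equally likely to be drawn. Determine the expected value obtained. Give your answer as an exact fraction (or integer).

53/6

E[X | Urn A] = (17 + 8 + 16 + 11 + 19 − 4)/6 = 67/6
E[X | Urn B] = (5 + 2 + 11)/3 = 6
E[X | Urn C] = (20 + 12 − 4)/3 = 28/3
E[X] = (1/3)·67/6 + (1/3)·6 + (1/3)·28/3 = 53/6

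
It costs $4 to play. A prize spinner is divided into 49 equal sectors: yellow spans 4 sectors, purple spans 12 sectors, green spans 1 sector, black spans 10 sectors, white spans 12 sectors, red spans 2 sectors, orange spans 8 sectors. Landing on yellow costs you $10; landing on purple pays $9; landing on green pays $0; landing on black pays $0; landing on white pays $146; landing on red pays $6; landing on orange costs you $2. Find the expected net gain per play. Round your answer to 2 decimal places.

E[payout] = (4/49)·(-10) + (12/49)·9 + (1/49)·0 + (10/49)·0 + (12/49)·146 + (2/49)·6 + (8/49)·(-2) = 1816/49
Expected profit = 1816/49 − 4 = 1620/49 ≈ $33.06

$33.06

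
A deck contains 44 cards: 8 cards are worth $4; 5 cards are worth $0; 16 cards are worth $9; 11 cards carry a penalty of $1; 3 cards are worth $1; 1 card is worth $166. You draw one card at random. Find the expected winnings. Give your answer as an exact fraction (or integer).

167/22 dollars

E[payout] = (8/44)·4 + (5/44)·0 + (16/44)·9 + (11/44)·(-1) + (3/44)·1 + (1/44)·166 = 167/22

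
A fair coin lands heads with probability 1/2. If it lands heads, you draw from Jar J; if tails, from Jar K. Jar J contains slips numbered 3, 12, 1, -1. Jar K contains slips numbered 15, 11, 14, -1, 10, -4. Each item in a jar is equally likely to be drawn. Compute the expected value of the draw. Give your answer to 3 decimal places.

E[X | Jar J] = (3 + 12 + 1 − 1)/4 = 15/4
E[X | Jar K] = (15 + 11 + 14 − 1 + 10 − 4)/6 = 15/2
E[X] = (1/2)·15/4 + (1/2)·15/2 = 45/8 ≈ 5.625

5.625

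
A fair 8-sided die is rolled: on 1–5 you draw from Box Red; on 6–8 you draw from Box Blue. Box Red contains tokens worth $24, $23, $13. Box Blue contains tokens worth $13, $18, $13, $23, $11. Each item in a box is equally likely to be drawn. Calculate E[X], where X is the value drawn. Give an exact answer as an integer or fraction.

367/20 dollars

E[X | Box Red] = (24 + 23 + 13)/3 = 20
E[X | Box Blue] = (13 + 18 + 13 + 23 + 11)/5 = 78/5
E[X] = (5/8)·20 + (3/8)·78/5 = 367/20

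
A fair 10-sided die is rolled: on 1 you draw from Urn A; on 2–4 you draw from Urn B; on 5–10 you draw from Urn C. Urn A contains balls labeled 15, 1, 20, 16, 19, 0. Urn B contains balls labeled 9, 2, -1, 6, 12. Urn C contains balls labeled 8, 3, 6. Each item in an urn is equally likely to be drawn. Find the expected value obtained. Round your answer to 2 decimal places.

E[X | Urn A] = (15 + 1 + 20 + 16 + 19 + 0)/6 = 71/6
E[X | Urn B] = (9 + 2 − 1 + 6 + 12)/5 = 28/5
E[X | Urn C] = (8 + 3 + 6)/3 = 17/3
E[X] = (1/10)·71/6 + (3/10)·28/5 + (3/5)·17/3 = 1879/300 ≈ 6.26

6.26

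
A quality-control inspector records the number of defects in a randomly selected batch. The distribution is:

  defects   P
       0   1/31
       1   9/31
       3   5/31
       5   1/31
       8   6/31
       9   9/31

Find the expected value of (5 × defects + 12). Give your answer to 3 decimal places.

E[5x+12] = (1/31)·12 + (9/31)·17 + (5/31)·27 + (1/31)·37 + (6/31)·52 + (9/31)·57
     = 1162/31 ≈ 37.484

37.484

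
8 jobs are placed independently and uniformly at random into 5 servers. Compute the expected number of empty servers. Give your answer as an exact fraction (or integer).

Let Xⱼ=1 if server j is empty. P(Xⱼ=1) = ((5-1)/5)^8 = 65536/390625.
By linearity, E[#empty] = 5·65536/390625 = 65536/78125.

65536/78125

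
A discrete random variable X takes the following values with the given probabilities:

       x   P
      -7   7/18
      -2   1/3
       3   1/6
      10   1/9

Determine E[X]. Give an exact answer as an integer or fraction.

E[X] = (7/18)·(-7) + (1/3)·(-2) + (1/6)·3 + (1/9)·10
     = -16/9

-16/9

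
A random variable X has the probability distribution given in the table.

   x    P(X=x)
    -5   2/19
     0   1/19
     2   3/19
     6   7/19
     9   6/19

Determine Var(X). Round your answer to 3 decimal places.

18.659

E[X] = (2/19)·(-5) + (1/19)·0 + (3/19)·2 + (7/19)·6 + (6/19)·9 = 92/19
E[X²] = (2/19)·25 + (1/19)·0 + (3/19)·4 + (7/19)·36 + (6/19)·81 = 800/19
Var(X) = 800/19 − (92/19)² = 6736/361 ≈ 18.659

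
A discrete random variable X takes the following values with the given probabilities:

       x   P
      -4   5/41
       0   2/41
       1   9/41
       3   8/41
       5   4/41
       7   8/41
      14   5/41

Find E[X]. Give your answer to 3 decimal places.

E[X] = (5/41)·(-4) + (2/41)·0 + (9/41)·1 + (8/41)·3 + (4/41)·5 + (8/41)·7 + (5/41)·14
     = 159/41 ≈ 3.878

3.878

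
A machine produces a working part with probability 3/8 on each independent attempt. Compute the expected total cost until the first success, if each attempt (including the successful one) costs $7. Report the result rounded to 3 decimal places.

E[#attempts] = 1/p = 8/3; E[cost] = 7·8/3 = 56/3.
≈ 18.667

$18.667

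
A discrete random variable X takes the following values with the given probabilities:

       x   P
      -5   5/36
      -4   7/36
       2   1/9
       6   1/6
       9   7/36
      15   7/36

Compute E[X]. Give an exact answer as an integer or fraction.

53/12

E[X] = (5/36)·(-5) + (7/36)·(-4) + (1/9)·2 + (1/6)·6 + (7/36)·9 + (7/36)·15
     = 53/12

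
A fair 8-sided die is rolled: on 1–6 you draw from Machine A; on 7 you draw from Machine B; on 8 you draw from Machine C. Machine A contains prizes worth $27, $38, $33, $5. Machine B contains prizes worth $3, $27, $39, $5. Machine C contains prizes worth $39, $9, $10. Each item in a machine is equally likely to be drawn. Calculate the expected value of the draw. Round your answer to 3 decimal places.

$24.042

E[X | Machine A] = (27 + 38 + 33 + 5)/4 = 103/4
E[X | Machine B] = (3 + 27 + 39 + 5)/4 = 37/2
E[X | Machine C] = (39 + 9 + 10)/3 = 58/3
E[X] = (3/4)·103/4 + (1/8)·37/2 + (1/8)·58/3 = 577/24 ≈ 24.042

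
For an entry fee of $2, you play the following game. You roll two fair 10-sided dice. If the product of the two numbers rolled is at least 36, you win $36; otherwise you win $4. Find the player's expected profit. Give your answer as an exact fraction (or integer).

E[payout] = (13/20)·4 + (7/20)·36 = 76/5
Expected profit = 76/5 − 2 = 66/5

66/5 dollars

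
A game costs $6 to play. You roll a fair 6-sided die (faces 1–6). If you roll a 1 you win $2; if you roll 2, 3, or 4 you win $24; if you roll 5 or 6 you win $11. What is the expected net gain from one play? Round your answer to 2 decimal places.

E[payout] = (1/6)·2 + (1/3)·11 + (1/2)·24 = 16
Expected profit = 16 − 6 = 10 ≈ $10.00

$10.00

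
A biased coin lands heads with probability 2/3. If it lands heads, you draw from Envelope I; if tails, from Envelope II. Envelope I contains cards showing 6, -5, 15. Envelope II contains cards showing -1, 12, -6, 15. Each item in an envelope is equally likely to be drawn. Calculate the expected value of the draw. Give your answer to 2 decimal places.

5.22

E[X | Envelope I] = (6 − 5 + 15)/3 = 16/3
E[X | Envelope II] = (-1 + 12 − 6 + 15)/4 = 5
E[X] = (2/3)·16/3 + (1/3)·5 = 47/9 ≈ 5.22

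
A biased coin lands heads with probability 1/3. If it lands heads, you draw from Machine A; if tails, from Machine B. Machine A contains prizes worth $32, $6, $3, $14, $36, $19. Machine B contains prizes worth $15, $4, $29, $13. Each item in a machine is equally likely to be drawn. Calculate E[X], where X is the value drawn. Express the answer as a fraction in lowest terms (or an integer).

293/18 dollars

E[X | Machine A] = (32 + 6 + 3 + 14 + 36 + 19)/6 = 55/3
E[X | Machine B] = (15 + 4 + 29 + 13)/4 = 61/4
E[X] = (1/3)·55/3 + (2/3)·61/4 = 293/18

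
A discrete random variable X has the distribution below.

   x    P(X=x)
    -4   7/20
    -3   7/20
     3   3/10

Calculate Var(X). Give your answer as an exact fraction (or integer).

E[X] = (7/20)·(-4) + (7/20)·(-3) + (3/10)·3 = -31/20
E[X²] = (7/20)·16 + (7/20)·9 + (3/10)·9 = 229/20
Var(X) = 229/20 − (-31/20)² = 3619/400

3619/400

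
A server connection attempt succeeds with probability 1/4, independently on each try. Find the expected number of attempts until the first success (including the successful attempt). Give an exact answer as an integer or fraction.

4

For a geometric distribution, E[trials] = 1/p = 1/(1/4) = 4.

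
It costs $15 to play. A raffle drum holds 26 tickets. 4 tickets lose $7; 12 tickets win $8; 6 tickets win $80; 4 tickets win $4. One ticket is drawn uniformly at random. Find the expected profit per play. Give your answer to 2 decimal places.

$6.69

E[payout] = (4/26)·(-7) + (12/26)·8 + (6/26)·80 + (4/26)·4 = 282/13
Expected profit = 282/13 − 15 = 87/13 ≈ $6.69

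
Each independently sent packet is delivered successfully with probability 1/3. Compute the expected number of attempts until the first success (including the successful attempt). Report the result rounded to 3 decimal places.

3.000

For a geometric distribution, E[trials] = 1/p = 1/(1/3) = 3.
≈ 3.000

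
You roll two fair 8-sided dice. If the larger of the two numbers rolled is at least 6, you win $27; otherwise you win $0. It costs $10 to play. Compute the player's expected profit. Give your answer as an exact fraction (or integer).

413/64 dollars

E[payout] = (25/64)·0 + (39/64)·27 = 1053/64
Expected profit = 1053/64 − 10 = 413/64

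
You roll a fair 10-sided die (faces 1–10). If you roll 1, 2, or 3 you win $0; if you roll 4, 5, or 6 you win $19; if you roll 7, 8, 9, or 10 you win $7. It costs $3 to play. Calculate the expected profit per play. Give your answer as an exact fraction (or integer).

E[payout] = (3/10)·0 + (2/5)·7 + (3/10)·19 = 17/2
Expected profit = 17/2 − 3 = 11/2

11/2 dollars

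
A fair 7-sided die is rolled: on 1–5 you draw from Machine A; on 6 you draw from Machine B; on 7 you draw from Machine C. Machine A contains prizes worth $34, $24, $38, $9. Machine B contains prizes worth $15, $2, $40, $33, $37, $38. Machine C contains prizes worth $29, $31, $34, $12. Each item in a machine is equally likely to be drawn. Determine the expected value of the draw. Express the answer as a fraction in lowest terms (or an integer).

E[X | Machine A] = (34 + 24 + 38 + 9)/4 = 105/4
E[X | Machine B] = (15 + 2 + 40 + 33 + 37 + 38)/6 = 55/2
E[X | Machine C] = (29 + 31 + 34 + 12)/4 = 53/2
E[X] = (5/7)·105/4 + (1/7)·55/2 + (1/7)·53/2 = 741/28

741/28 dollars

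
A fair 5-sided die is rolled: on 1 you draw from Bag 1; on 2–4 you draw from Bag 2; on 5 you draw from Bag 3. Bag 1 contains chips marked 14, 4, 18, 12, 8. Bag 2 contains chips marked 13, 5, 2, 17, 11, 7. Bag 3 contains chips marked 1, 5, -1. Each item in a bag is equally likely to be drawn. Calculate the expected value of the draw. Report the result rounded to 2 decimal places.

8.07

E[X | Bag 1] = (14 + 4 + 18 + 12 + 8)/5 = 56/5
E[X | Bag 2] = (13 + 5 + 2 + 17 + 11 + 7)/6 = 55/6
E[X | Bag 3] = (1 + 5 − 1)/3 = 5/3
E[X] = (1/5)·56/5 + (3/5)·55/6 + (1/5)·5/3 = 1211/150 ≈ 8.07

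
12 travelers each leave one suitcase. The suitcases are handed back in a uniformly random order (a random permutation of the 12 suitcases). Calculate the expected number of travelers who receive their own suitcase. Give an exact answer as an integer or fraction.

Let Xᵢ = 1 if person i gets their own suitcase. For each i, P(Xᵢ=1) = 1/12.
By linearity of expectation, E[X₁+…+X_12] = 12·(1/12) = 1.

1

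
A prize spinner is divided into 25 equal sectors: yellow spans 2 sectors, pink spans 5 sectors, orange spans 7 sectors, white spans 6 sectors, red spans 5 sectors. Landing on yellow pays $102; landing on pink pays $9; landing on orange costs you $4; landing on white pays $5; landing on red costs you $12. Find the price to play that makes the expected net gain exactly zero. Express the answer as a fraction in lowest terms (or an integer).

E[payout] = (2/25)·102 + (5/25)·9 + (7/25)·(-4) + (6/25)·5 + (5/25)·(-12) = 191/25
Fair fee = E[payout] = 191/25

191/25 dollars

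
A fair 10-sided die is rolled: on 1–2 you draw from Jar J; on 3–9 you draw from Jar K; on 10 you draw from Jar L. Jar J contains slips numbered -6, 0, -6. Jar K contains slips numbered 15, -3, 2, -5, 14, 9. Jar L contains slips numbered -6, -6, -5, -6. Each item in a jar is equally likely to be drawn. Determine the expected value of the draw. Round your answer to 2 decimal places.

E[X | Jar J] = (-6 + 0 − 6)/3 = -4
E[X | Jar K] = (15 − 3 + 2 − 5 + 14 + 9)/6 = 16/3
E[X | Jar L] = (-6 − 6 − 5 − 6)/4 = -23/4
E[X] = (1/5)·(-4) + (7/10)·16/3 + (1/10)·(-23/4) = 283/120 ≈ 2.36

2.36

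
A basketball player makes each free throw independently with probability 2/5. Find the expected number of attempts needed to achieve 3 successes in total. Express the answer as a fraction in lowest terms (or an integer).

15/2

By linearity (sum of 3 independent geometric waits), E[trials] = 3/p = 3/(2/5) = 15/2.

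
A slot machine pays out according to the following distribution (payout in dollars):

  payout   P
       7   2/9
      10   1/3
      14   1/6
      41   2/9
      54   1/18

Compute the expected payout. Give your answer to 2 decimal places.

E[X] = (2/9)·7 + (1/3)·10 + (1/6)·14 + (2/9)·41 + (1/18)·54
     = 58/3 ≈ 19.33

$19.33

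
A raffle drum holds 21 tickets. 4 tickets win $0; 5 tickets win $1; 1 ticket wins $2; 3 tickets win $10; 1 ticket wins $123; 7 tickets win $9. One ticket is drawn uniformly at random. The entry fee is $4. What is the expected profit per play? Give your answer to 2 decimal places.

$6.62

E[payout] = (4/21)·0 + (5/21)·1 + (1/21)·2 + (3/21)·10 + (1/21)·123 + (7/21)·9 = 223/21
Expected profit = 223/21 − 4 = 139/21 ≈ $6.62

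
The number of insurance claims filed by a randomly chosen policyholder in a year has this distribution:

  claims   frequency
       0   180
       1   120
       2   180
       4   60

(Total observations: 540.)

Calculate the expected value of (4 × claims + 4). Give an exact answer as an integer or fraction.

28/3

Total = 540, so P(claims=0) = 180/540, etc.
E[4x+4] = (1/3)·4 + (2/9)·8 + (1/3)·12 + (1/9)·20
     = 28/3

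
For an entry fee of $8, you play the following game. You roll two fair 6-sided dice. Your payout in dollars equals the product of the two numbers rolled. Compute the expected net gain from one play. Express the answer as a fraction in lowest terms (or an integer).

Distribution of the product of the two numbers rolled: 1 w.p. 1/36, 2 w.p. 1/18, 3 w.p. 1/18, 4 w.p. 1/12, 5 w.p. 1/18, 6 w.p. 1/9, …
E[payout] = (1/36)·1 + (1/18)·2 + (1/18)·3 + (1/12)·4 + (1/18)·5 + (1/9)·6 + (1/18)·8 + (1/36)·9 + (1/18)·10 + (1/9)·12 + (1/18)·15 + (1/36)·16 + (1/18)·18 + (1/18)·20 + (1/18)·24 + (1/36)·25 + (1/18)·30 + (1/36)·36 = 49/4
Expected profit = 49/4 − 8 = 17/4

17/4 dollars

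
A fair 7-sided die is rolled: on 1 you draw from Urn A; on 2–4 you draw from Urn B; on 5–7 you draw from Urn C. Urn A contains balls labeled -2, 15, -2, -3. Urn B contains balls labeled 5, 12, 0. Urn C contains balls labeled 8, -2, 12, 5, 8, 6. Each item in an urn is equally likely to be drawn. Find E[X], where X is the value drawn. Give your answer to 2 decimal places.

5.36

E[X | Urn A] = (-2 + 15 − 2 − 3)/4 = 2
E[X | Urn B] = (5 + 12 + 0)/3 = 17/3
E[X | Urn C] = (8 − 2 + 12 + 5 + 8 + 6)/6 = 37/6
E[X] = (1/7)·2 + (3/7)·17/3 + (3/7)·37/6 = 75/14 ≈ 5.36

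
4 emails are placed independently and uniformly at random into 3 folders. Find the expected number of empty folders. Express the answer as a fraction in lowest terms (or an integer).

Let Xⱼ=1 if folder j is empty. P(Xⱼ=1) = ((3-1)/3)^4 = 16/81.
By linearity, E[#empty] = 3·16/81 = 16/27.

16/27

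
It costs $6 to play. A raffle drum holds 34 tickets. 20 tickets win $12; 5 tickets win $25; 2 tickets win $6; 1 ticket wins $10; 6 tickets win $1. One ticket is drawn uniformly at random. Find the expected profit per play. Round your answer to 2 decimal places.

$5.56

E[payout] = (20/34)·12 + (5/34)·25 + (2/34)·6 + (1/34)·10 + (6/34)·1 = 393/34
Expected profit = 393/34 − 6 = 189/34 ≈ $5.56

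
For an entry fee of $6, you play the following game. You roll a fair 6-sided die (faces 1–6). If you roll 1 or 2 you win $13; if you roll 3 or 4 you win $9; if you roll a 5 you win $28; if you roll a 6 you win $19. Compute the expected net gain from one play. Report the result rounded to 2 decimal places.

E[payout] = (1/3)·9 + (1/3)·13 + (1/6)·19 + (1/6)·28 = 91/6
Expected profit = 91/6 − 6 = 55/6 ≈ $9.17

$9.17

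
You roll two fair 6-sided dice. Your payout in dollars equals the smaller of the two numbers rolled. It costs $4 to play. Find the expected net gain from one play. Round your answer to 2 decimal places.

Distribution of the smaller of the two numbers rolled: 1 w.p. 11/36, 2 w.p. 1/4, 3 w.p. 7/36, 4 w.p. 5/36, 5 w.p. 1/12, 6 w.p. 1/36
E[payout] = (11/36)·1 + (1/4)·2 + (7/36)·3 + (5/36)·4 + (1/12)·5 + (1/36)·6 = 91/36
Expected profit = 91/36 − 4 = -53/36 ≈ -$1.47

-$1.47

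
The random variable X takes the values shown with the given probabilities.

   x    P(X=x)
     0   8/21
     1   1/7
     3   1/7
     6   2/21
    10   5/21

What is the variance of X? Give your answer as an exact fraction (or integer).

E[X] = (8/21)·0 + (1/7)·1 + (1/7)·3 + (2/21)·6 + (5/21)·10 = 74/21
E[X²] = (8/21)·0 + (1/7)·1 + (1/7)·9 + (2/21)·36 + (5/21)·100 = 86/3
Var(X) = 86/3 − (74/21)² = 7166/441

7166/441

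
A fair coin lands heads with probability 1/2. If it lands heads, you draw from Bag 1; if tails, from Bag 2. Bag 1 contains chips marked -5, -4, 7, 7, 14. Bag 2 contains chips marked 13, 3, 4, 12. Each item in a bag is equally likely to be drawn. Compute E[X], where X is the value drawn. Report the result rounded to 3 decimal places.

E[X | Bag 1] = (-5 − 4 + 7 + 7 + 14)/5 = 19/5
E[X | Bag 2] = (13 + 3 + 4 + 12)/4 = 8
E[X] = (1/2)·19/5 + (1/2)·8 = 59/10 ≈ 5.900

5.900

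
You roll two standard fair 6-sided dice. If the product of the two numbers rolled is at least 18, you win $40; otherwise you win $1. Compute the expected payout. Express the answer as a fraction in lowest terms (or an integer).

71/6 dollars

E[payout] = (13/18)·1 + (5/18)·40 = 71/6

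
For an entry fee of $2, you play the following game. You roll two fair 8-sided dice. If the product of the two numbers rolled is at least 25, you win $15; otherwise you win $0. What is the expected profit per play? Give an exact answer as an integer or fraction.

E[payout] = (11/16)·0 + (5/16)·15 = 75/16
Expected profit = 75/16 − 2 = 43/16

43/16 dollars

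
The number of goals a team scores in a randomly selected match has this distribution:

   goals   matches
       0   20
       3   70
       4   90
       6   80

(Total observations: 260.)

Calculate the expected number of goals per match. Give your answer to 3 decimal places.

Total = 260, so P(goals=0) = 20/260, etc.
E[X] = (1/13)·0 + (7/26)·3 + (9/26)·4 + (4/13)·6
     = 105/26 ≈ 4.038

4.038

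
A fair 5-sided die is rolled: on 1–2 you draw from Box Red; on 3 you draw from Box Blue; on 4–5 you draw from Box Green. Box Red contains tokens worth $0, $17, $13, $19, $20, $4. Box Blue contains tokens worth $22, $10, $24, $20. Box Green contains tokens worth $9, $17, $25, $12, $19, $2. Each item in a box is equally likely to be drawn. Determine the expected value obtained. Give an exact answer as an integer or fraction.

E[X | Box Red] = (0 + 17 + 13 + 19 + 20 + 4)/6 = 73/6
E[X | Box Blue] = (22 + 10 + 24 + 20)/4 = 19
E[X | Box Green] = (9 + 17 + 25 + 12 + 19 + 2)/6 = 14
E[X] = (2/5)·73/6 + (1/5)·19 + (2/5)·14 = 214/15

214/15 dollars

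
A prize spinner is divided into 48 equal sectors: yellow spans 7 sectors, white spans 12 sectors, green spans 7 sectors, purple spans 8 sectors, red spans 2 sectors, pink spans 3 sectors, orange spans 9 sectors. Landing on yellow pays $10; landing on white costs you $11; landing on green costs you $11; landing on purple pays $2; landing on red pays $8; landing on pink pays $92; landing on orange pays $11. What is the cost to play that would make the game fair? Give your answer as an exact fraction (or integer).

E[payout] = (7/48)·10 + (12/48)·(-11) + (7/48)·(-11) + (8/48)·2 + (2/48)·8 + (3/48)·92 + (9/48)·11 = 67/12
Fair fee = E[payout] = 67/12

67/12 dollars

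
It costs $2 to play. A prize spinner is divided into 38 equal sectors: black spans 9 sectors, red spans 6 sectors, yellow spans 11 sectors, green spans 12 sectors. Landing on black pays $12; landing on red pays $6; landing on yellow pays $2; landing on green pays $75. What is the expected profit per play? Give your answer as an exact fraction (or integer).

E[payout] = (9/38)·12 + (6/38)·6 + (11/38)·2 + (12/38)·75 = 533/19
Expected profit = 533/19 − 2 = 495/19

495/19 dollars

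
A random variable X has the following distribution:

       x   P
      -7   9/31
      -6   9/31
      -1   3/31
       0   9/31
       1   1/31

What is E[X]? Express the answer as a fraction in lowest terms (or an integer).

E[X] = (9/31)·(-7) + (9/31)·(-6) + (3/31)·(-1) + (9/31)·0 + (1/31)·1
     = -119/31

-119/31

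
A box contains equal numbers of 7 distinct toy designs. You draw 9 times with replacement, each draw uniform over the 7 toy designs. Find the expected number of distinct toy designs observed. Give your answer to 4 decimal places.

Let Xⱼ=1 if type j appears at least once. P(Xⱼ=1) = 1 − ((7−1)/7)^9 = 30275911/40353607.
E[#distinct] = 7·30275911/40353607 = 30275911/5764801.
≈ 5.2519

5.2519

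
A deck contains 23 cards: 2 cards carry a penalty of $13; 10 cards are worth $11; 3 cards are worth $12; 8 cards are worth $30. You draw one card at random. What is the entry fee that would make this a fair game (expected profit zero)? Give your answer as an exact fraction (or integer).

E[payout] = (2/23)·(-13) + (10/23)·11 + (3/23)·12 + (8/23)·30 = 360/23
Fair fee = E[payout] = 360/23

360/23 dollars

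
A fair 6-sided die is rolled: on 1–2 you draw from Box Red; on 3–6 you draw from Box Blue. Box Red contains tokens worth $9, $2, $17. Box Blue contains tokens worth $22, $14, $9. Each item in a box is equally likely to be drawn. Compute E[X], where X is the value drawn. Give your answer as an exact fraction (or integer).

E[X | Box Red] = (9 + 2 + 17)/3 = 28/3
E[X | Box Blue] = (22 + 14 + 9)/3 = 15
E[X] = (1/3)·28/3 + (2/3)·15 = 118/9

118/9 dollars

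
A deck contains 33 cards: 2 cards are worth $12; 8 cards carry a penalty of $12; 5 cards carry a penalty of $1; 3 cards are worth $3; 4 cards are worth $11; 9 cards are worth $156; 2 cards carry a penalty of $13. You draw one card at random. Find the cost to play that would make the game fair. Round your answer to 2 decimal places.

$41.03

E[payout] = (2/33)·12 + (8/33)·(-12) + (5/33)·(-1) + (3/33)·3 + (4/33)·11 + (9/33)·156 + (2/33)·(-13) = 1354/33
Fair fee = E[payout] = 1354/33 ≈ $41.03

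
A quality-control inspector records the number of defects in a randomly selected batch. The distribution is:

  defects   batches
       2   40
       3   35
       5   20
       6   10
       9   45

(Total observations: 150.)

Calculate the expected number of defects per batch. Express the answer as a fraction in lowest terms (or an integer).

Total = 150, so P(defects=2) = 40/150, etc.
E[X] = (4/15)·2 + (7/30)·3 + (2/15)·5 + (1/15)·6 + (3/10)·9
     = 5

5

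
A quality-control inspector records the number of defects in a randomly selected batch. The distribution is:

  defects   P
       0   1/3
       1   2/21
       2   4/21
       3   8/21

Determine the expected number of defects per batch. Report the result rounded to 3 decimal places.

1.619

E[X] = (1/3)·0 + (2/21)·1 + (4/21)·2 + (8/21)·3
     = 34/21 ≈ 1.619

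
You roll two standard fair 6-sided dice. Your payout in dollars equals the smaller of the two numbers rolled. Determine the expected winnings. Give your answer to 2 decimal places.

Distribution of the smaller of the two numbers rolled: 1 w.p. 11/36, 2 w.p. 1/4, 3 w.p. 7/36, 4 w.p. 5/36, 5 w.p. 1/12, 6 w.p. 1/36
E[payout] = (11/36)·1 + (1/4)·2 + (7/36)·3 + (5/36)·4 + (1/12)·5 + (1/36)·6 = 91/36
≈ $2.53

$2.53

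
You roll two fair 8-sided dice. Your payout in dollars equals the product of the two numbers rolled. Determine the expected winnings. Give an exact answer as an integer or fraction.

Distribution of the product of the two numbers rolled: 1 w.p. 1/64, 2 w.p. 1/32, 3 w.p. 1/32, 4 w.p. 3/64, 5 w.p. 1/32, 6 w.p. 1/16, …
E[payout] = (1/64)·1 + (1/32)·2 + (1/32)·3 + (3/64)·4 + (1/32)·5 + (1/16)·6 + (1/32)·7 + (1/16)·8 + (1/64)·9 + (1/32)·10 + (1/16)·12 + (1/32)·14 + (1/32)·15 + (3/64)·16 + (1/32)·18 + (1/32)·20 + (1/32)·21 + (1/16)·24 + (1/64)·25 + (1/32)·28 + (1/32)·30 + (1/32)·32 + (1/32)·35 + (1/64)·36 + (1/32)·40 + (1/32)·42 + (1/32)·48 + (1/64)·49 + (1/32)·56 + (1/64)·64 = 81/4

81/4 dollars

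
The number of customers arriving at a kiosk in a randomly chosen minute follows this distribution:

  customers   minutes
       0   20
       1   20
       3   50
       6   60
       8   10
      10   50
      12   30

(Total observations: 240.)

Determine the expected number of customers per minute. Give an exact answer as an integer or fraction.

49/8

Total = 240, so P(customers=0) = 20/240, etc.
E[X] = (1/12)·0 + (1/12)·1 + (5/24)·3 + (1/4)·6 + (1/24)·8 + (5/24)·10 + (1/8)·12
     = 49/8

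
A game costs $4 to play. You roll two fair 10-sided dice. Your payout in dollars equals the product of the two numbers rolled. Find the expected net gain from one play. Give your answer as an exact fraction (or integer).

Distribution of the product of the two numbers rolled: 1 w.p. 1/100, 2 w.p. 1/50, 3 w.p. 1/50, 4 w.p. 3/100, 5 w.p. 1/50, 6 w.p. 1/25, …
E[payout] = (1/100)·1 + (1/50)·2 + (1/50)·3 + (3/100)·4 + (1/50)·5 + (1/25)·6 + (1/50)·7 + (1/25)·8 + (3/100)·9 + (1/25)·10 + (1/25)·12 + (1/50)·14 + (1/50)·15 + (3/100)·16 + (1/25)·18 + (1/25)·20 + (1/50)·21 + (1/25)·24 + (1/100)·25 + (1/50)·27 + (1/50)·28 + (1/25)·30 + (1/50)·32 + (1/50)·35 + (3/100)·36 + (1/25)·40 + (1/50)·42 + (1/50)·45 + (1/50)·48 + (1/100)·49 + (1/50)·50 + (1/50)·54 + (1/50)·56 + (1/50)·60 + (1/50)·63 + (1/100)·64 + (1/50)·70 + (1/50)·72 + (1/50)·80 + (1/100)·81 + (1/50)·90 + (1/100)·100 = 121/4
Expected profit = 121/4 − 4 = 105/4

105/4 dollars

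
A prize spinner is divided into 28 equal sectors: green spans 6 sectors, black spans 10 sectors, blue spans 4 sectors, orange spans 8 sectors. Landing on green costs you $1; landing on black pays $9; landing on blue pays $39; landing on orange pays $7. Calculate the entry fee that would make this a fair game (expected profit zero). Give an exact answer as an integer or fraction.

74/7 dollars

E[payout] = (6/28)·(-1) + (10/28)·9 + (4/28)·39 + (8/28)·7 = 74/7
Fair fee = E[payout] = 74/7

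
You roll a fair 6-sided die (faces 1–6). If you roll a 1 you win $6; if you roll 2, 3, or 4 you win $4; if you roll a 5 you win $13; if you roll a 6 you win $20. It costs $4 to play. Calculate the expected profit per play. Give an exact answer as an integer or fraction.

9/2 dollars

E[payout] = (1/2)·4 + (1/6)·6 + (1/6)·13 + (1/6)·20 = 17/2
Expected profit = 17/2 − 4 = 9/2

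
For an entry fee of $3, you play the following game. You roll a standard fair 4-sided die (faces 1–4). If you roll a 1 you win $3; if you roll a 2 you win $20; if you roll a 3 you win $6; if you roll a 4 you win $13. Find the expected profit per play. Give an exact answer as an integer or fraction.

15/2 dollars

E[payout] = (1/4)·3 + (1/4)·6 + (1/4)·13 + (1/4)·20 = 21/2
Expected profit = 21/2 − 3 = 15/2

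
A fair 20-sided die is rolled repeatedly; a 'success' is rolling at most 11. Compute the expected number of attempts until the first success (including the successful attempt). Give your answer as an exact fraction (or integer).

20/11

For a geometric distribution, E[trials] = 1/p = 1/(11/20) = 20/11.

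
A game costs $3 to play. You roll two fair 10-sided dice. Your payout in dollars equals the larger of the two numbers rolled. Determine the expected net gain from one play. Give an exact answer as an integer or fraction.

83/20 dollars

Distribution of the larger of the two numbers rolled: 1 w.p. 1/100, 2 w.p. 3/100, 3 w.p. 1/20, 4 w.p. 7/100, 5 w.p. 9/100, 6 w.p. 11/100, …
E[payout] = (1/100)·1 + (3/100)·2 + (1/20)·3 + (7/100)·4 + (9/100)·5 + (11/100)·6 + (13/100)·7 + (3/20)·8 + (17/100)·9 + (19/100)·10 = 143/20
Expected profit = 143/20 − 3 = 83/20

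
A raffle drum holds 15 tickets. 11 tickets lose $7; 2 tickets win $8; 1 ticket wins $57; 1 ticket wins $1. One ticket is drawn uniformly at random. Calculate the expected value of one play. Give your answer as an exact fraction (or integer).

-1/5 dollars

E[payout] = (11/15)·(-7) + (2/15)·8 + (1/15)·57 + (1/15)·1 = -1/5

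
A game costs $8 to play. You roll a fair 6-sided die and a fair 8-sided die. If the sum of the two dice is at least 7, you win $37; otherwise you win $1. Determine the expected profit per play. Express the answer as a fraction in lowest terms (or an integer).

E[payout] = (5/16)·1 + (11/16)·37 = 103/4
Expected profit = 103/4 − 8 = 71/4

71/4 dollars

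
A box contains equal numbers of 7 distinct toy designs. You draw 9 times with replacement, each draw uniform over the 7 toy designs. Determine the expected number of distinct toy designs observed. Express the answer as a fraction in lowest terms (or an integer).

30275911/5764801

Let Xⱼ=1 if type j appears at least once. P(Xⱼ=1) = 1 − ((7−1)/7)^9 = 30275911/40353607.
E[#distinct] = 7·30275911/40353607 = 30275911/5764801.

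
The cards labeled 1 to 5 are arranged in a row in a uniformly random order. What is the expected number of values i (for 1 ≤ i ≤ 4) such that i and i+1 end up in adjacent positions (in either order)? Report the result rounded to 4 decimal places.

For each i ∈ {1,…,4}, let Xᵢ = 1 if i and i+1 are adjacent. P(Xᵢ=1) = 2·(5−1)!/5! = 2/5.
By linearity, E[ΣXᵢ] = (4)·(2/5) = 8/5.
≈ 1.6000

1.6000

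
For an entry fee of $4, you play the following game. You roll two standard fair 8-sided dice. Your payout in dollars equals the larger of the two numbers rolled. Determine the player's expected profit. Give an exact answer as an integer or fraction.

Distribution of the larger of the two numbers rolled: 1 w.p. 1/64, 2 w.p. 3/64, 3 w.p. 5/64, 4 w.p. 7/64, 5 w.p. 9/64, 6 w.p. 11/64, …
E[payout] = (1/64)·1 + (3/64)·2 + (5/64)·3 + (7/64)·4 + (9/64)·5 + (11/64)·6 + (13/64)·7 + (15/64)·8 = 93/16
Expected profit = 93/16 − 4 = 29/16

29/16 dollars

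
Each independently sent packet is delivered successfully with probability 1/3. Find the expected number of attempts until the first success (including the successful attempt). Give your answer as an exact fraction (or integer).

3

For a geometric distribution, E[trials] = 1/p = 1/(1/3) = 3.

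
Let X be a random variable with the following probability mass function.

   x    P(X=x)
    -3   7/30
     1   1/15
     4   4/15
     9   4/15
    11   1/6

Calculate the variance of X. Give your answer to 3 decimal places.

26.422

E[X] = (7/30)·(-3) + (1/15)·1 + (4/15)·4 + (4/15)·9 + (1/6)·11 = 14/3
E[X²] = (7/30)·9 + (1/15)·1 + (4/15)·16 + (4/15)·81 + (1/6)·121 = 241/5
Var(X) = 241/5 − (14/3)² = 1189/45 ≈ 26.422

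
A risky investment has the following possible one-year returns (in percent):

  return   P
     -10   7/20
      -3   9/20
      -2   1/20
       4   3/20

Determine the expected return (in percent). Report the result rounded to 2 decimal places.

-4.35

E[X] = (7/20)·(-10) + (9/20)·(-3) + (1/20)·(-2) + (3/20)·4
     = -87/20 ≈ -4.35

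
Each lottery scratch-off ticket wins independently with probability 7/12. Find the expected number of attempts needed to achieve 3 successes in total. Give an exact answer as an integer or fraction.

36/7

By linearity (sum of 3 independent geometric waits), E[trials] = 3/p = 3/(7/12) = 36/7.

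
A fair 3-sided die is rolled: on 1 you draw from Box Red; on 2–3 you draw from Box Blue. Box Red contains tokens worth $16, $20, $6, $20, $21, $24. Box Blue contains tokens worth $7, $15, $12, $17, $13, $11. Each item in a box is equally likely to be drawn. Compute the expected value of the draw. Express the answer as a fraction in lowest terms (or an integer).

E[X | Box Red] = (16 + 20 + 6 + 20 + 21 + 24)/6 = 107/6
E[X | Box Blue] = (7 + 15 + 12 + 17 + 13 + 11)/6 = 25/2
E[X] = (1/3)·107/6 + (2/3)·25/2 = 257/18

257/18 dollars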